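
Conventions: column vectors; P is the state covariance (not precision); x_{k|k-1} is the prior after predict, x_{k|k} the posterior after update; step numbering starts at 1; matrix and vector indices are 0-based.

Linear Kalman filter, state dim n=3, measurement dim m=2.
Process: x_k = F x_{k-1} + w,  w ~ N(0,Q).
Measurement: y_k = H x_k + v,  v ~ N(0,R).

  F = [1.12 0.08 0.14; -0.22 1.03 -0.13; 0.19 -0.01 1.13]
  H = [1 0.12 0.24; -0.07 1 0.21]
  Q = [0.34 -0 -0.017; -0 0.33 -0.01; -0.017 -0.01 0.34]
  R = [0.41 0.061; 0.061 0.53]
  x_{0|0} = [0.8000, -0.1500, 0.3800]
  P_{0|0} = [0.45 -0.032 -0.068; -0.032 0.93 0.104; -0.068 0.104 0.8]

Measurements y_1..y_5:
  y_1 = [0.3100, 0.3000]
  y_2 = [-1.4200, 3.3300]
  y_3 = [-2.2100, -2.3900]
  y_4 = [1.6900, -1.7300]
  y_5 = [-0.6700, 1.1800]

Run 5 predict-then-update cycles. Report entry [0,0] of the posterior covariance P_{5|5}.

step 1: x^-=[0.9372, -0.3799, 0.5829]  P^-=[0.9014 -0.0592 0.1258; -0.0592 1.3347 -0.0225; 0.1258 -0.0225 1.3464]  S=[1.4530 0.1855; 0.1855 1.9236]  K=[0.6506 -0.1126; -0.0231 0.6958; 0.2941 0.1024]  nu=[-0.7215, 0.6231]  x^+=[0.3976, 0.0703, 0.4345]  P^+=[0.2891 0.0288 -0.1362; 0.0288 0.4087 -0.1871; -0.1362 -0.1871 1.1895]
step 2: x^-=[0.5118, -0.0716, 0.5658]  P^-=[0.6869 -0.0275 0.0398; -0.0275 0.8269 -0.3761; 0.0398 -0.3761 1.8149]  S=[1.2042 0.0843; 0.0843 1.2850]  K=[0.5819 -0.0905; -0.0565 0.5872; 0.3589 -0.0218]  nu=[-2.0590, 3.3186]  x^+=[-0.9866, 1.9935, -0.2455]  P^+=[0.2774 0.0511 -0.2104; 0.0511 0.3855 -0.3531; -0.2104 -0.3531 1.6606]
step 3: x^-=[-0.9799, 2.3023, -0.4848]  P^-=[0.6583 -0.0189 0.0014; -0.0189 0.8398 -0.6134; 0.0014 -0.6134 2.3879]  S=[1.1787 0.0550; 0.0550 1.2234]  K=[0.5605 -0.0780; -0.0827 0.5860; 0.4301 -0.1109]  nu=[-1.3900, -4.6591]  x^+=[-1.3955, -0.3130, -0.5661]  P^+=[0.2854 0.0733 -0.2881; 0.0733 0.4170 -0.5063; -0.2881 -0.5063 2.1601]
step 4: x^-=[-1.6672, 0.0582, -0.9017]  P^-=[0.6544 -0.0089 -0.0319; -0.0089 0.9086 -0.8402; -0.0319 -0.8402 2.9960]  S=[1.1842 0.0374; 0.0374 1.2232]  K=[0.5474 -0.0669; -0.1048 0.6023; 0.5010 -0.1860]  nu=[3.5667, -1.7155]  x^+=[0.3999, -1.3486, 1.2042]  P^+=[0.2969 0.0957 -0.3668; 0.0957 0.4566 -0.6530; -0.3668 -0.6530 2.6634]
step 5: x^-=[0.5086, -1.6336, 1.4502]  P^-=[0.6550 0.0021 -0.0646; 0.0021 0.9844 -1.0601; -0.0646 -1.0601 3.6086]  S=[1.1955 0.0236; 0.0236 1.2331]  K=[0.5363 -0.0568; -0.1245 0.6200; 0.5690 -0.2524]  nu=[-1.3306, 2.5447]  x^+=[-0.3494, 0.1098, 0.0509]  P^+=[0.3087 0.1173 -0.4431; 0.1173 0.4954 -0.7915; -0.4431 -0.7915 3.1498]

P_post[0,0] = 0.3087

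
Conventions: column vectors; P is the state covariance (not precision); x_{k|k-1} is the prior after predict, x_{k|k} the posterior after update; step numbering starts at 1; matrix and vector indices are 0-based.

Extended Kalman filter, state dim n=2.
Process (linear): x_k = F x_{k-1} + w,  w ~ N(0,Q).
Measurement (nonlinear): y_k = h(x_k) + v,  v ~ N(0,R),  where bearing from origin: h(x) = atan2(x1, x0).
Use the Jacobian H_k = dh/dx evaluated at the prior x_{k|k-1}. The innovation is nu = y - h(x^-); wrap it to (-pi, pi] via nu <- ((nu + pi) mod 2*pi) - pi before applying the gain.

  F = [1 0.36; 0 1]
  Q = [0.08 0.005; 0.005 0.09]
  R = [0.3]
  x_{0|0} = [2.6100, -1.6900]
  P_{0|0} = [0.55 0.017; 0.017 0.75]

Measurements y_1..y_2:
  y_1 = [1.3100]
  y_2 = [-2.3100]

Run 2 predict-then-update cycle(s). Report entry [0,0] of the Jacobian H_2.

H_jac[0,0] = 0.0315

step 1: x^-=[2.0016, -1.6900]  P^-=[0.7394 0.2920; 0.2920 0.8400]  H_jac=[0.2463 0.2917]  S=[0.4583]  K=[0.5832; 0.6916]  nu=[2.0112]  x^+=[3.1746, -0.2991]  P^+=[0.5836 0.1072; 0.1072 0.6208]
step 2: x^-=[3.0669, -0.2991]  P^-=[0.8212 0.3357; 0.3357 0.7108]  H_jac=[0.0315 0.3230]  S=[0.3818]  K=[0.3517; 0.6290]  nu=[-2.2128]  x^+=[2.2886, -1.6910]  P^+=[0.7740 0.2512; 0.2512 0.5598]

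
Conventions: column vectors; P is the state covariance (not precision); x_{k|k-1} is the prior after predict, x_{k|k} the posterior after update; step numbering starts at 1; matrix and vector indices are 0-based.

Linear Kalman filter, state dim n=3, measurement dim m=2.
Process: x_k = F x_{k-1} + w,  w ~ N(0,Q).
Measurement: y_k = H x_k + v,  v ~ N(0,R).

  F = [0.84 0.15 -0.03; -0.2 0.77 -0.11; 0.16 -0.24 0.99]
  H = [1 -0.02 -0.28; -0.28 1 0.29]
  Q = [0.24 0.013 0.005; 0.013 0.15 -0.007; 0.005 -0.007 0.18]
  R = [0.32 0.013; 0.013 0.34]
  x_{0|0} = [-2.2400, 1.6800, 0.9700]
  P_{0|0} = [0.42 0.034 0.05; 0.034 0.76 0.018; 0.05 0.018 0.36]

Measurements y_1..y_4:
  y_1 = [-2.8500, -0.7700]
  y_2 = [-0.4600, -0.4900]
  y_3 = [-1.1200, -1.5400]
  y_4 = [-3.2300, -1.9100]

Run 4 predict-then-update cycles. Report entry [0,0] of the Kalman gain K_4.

step 1: x^-=[-1.6587, 1.6349, 0.1987]  P^-=[0.5597 0.0473 0.0615; 0.0473 0.6104 -0.1909; 0.0615 -0.1909 0.5920]  S=[0.8879 -0.0792; -0.0792 0.8969]  K=[0.6056 -0.0486; 0.1549 0.6178; -0.1177 -0.0510]  nu=[-1.1030, -2.9270]  x^+=[-2.1844, -0.3441, 0.4776]  P^+=[0.2273 0.0200 0.1206; 0.0200 0.2620 -0.1528; 0.1206 -0.1528 0.5784]
step 2: x^-=[-1.9008, 0.1194, 0.2060]  P^-=[0.4072 0.0150 0.0813; 0.0150 0.3464 -0.2688; 0.0813 -0.2688 0.8770]  S=[0.7469 -0.0573; -0.0573 0.6147]  K=[0.5084 -0.0753; 0.1456 0.4436; -0.2190 -0.0809]  nu=[1.5009, -1.2013]  x^+=[-1.0472, -0.1950, -0.0255]  P^+=[0.2062 -0.0075 0.1593; -0.0075 0.2171 -0.2291; 0.1593 -0.2291 0.8392]
step 3: x^-=[-0.9081, 0.0621, -0.1460]  P^-=[0.3833 -0.0031 0.0973; -0.0031 0.3452 -0.3614; 0.0973 -0.3614 1.1802]  S=[0.7375 -0.0610; -0.0610 0.5908]  K=[0.4754 -0.0900; 0.1588 0.4248; -0.3155 -0.1112]  nu=[-0.2515, -1.8140]  x^+=[-0.8644, -0.7484, 0.1350]  P^+=[0.2066 -0.0247 0.2005; -0.0247 0.2283 -0.3058; 0.2005 -0.3058 1.1038]
step 4: x^-=[-0.8424, -0.4182, 0.1750]  P^-=[0.3783 -0.0122 0.1143; -0.0122 0.3752 -0.4647; 0.1143 -0.4647 1.4910]  S=[0.7466 -0.0588; -0.0588 0.5890]  K=[0.4564 -0.0986; 0.1820 0.4322; -0.4054 -0.1497]  nu=[-2.3470, -1.7784]  x^+=[-1.7381, -1.6139, 1.3925]  P^+=[0.2118 -0.0385 0.2421; -0.0385 0.2497 -0.3834; 0.2421 -0.3834 1.3623]

K[0,0] = 0.4564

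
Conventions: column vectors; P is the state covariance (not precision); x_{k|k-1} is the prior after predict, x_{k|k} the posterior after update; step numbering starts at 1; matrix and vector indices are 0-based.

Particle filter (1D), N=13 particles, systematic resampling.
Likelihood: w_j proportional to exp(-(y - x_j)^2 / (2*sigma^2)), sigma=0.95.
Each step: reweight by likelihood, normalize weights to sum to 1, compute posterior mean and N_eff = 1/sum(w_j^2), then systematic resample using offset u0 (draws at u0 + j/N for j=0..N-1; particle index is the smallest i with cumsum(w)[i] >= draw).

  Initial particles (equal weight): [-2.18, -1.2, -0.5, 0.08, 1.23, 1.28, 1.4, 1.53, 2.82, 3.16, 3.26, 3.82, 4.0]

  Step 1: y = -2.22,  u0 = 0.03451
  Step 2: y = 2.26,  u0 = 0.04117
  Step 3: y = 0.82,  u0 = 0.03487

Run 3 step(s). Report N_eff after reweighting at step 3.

step 1: w=[0.5513, 0.3101, 0.1071, 0.0294, 0.0008, 0.0006, 0.0004, 0.0002, 0.0000, 0.0000, 0.0000, 0.0000, 0.0000]  mean=-1.6226  Neff=2.4244  idx=[0, 0, 0, 0, 0, 0, 0, 1, 1, 1, 1, 2, 2]
step 2: w=[0.0005, 0.0005, 0.0005, 0.0005, 0.0005, 0.0005, 0.0005, 0.0379, 0.0379, 0.0379, 0.0379, 0.4225, 0.4225]  mean=-0.6121  Neff=2.7572  idx=[7, 10, 11, 11, 11, 11, 11, 12, 12, 12, 12, 12, 12]
step 3: w=[0.0237, 0.0237, 0.0866, 0.0866, 0.0866, 0.0866, 0.0866, 0.0866, 0.0866, 0.0866, 0.0866, 0.0866, 0.0866]  mean=-0.5332  Neff=11.9595  idx=[1, 2, 3, 4, 5, 6, 7, 8, 8, 9, 10, 11, 12]

N_eff = 11.9595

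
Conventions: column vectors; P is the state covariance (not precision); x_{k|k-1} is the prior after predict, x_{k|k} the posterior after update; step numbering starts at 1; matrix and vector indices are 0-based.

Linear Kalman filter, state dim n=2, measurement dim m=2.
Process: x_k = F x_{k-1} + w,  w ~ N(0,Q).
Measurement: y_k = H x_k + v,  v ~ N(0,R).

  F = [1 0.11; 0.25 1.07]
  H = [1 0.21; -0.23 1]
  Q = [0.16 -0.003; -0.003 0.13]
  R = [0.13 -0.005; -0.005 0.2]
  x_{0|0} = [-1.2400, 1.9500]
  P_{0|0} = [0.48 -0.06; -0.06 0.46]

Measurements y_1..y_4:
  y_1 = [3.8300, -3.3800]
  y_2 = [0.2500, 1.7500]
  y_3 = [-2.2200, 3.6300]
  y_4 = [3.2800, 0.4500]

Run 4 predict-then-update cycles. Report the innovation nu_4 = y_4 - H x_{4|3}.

innov = [4.0996, -1.5406]

step 1: x^-=[-1.0255, 1.7765]  P^-=[0.6324 0.1053; 0.1053 0.6546]  S=[0.8355 0.0872; 0.0872 0.8396]  K=[0.7970 -0.1306; 0.2145 0.7285]  nu=[4.4824, -5.3924]  x^+=[3.2514, -1.1903]  P^+=[0.1055 -0.0058; -0.0058 0.1433]
step 2: x^-=[3.1205, -0.4608]  P^-=[0.2659 0.0338; 0.0338 0.2975]  S=[0.4233 0.0285; 0.0285 0.4960]  K=[0.6513 -0.0925; 0.1889 0.5733]  nu=[-2.7737, 2.9285]  x^+=[1.0429, 0.6940]  P^+=[0.0856 -0.0021; -0.0021 0.1132]
step 3: x^-=[1.1192, 1.0033]  P^-=[0.2465 0.0294; 0.0294 0.2639]  S=[0.4005 0.0217; 0.0217 0.4634]  K=[0.6357 -0.0886; 0.1822 0.5463]  nu=[-3.5499, 2.8841]  x^+=[-1.3932, 1.9321]  P^+=[0.0834 -0.0017; -0.0017 0.1080]
step 4: x^-=[-1.1806, 1.7190]  P^-=[0.2444 0.0287; 0.0287 0.2579]  S=[0.3978 0.0203; 0.0203 0.4576]  K=[0.6340 -0.0882; 0.1807 0.5411]  nu=[4.0996, -1.5406]  x^+=[1.5542, 1.6262]  P^+=[0.0832 -0.0017; -0.0017 0.1069]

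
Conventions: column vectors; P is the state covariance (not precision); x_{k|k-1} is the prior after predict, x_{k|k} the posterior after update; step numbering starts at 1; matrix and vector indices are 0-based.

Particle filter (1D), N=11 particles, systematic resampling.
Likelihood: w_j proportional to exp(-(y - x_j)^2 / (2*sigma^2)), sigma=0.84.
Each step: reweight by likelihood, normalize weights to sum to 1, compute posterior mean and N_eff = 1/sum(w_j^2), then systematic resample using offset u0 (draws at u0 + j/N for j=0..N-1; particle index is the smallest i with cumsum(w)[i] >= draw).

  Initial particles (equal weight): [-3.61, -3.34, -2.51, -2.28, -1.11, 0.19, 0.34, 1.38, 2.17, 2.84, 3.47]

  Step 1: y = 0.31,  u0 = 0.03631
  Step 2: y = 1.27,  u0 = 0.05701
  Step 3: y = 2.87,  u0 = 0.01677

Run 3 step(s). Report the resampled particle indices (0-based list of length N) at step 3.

step 1: w=[0.0000, 0.0000, 0.0013, 0.0031, 0.0861, 0.3557, 0.3591, 0.1596, 0.0310, 0.0039, 0.0003]  mean=0.3832  Neff=3.4564  idx=[4, 5, 5, 5, 5, 6, 6, 6, 6, 7, 7]
step 2: w=[0.0031, 0.0739, 0.0739, 0.0739, 0.0739, 0.0915, 0.0915, 0.0915, 0.0915, 0.1675, 0.1675]  mean=0.6397  Neff=8.9669  idx=[1, 2, 4, 5, 6, 7, 8, 9, 9, 10, 10]
step 3: w=[0.0069, 0.0069, 0.0069, 0.0120, 0.0120, 0.0120, 0.0120, 0.2328, 0.2328, 0.2328, 0.2328]  mean=1.3053  Neff=4.5983  idx=[2, 7, 7, 7, 8, 8, 9, 9, 9, 10, 10]

resampled_idx = [2, 7, 7, 7, 8, 8, 9, 9, 9, 10, 10]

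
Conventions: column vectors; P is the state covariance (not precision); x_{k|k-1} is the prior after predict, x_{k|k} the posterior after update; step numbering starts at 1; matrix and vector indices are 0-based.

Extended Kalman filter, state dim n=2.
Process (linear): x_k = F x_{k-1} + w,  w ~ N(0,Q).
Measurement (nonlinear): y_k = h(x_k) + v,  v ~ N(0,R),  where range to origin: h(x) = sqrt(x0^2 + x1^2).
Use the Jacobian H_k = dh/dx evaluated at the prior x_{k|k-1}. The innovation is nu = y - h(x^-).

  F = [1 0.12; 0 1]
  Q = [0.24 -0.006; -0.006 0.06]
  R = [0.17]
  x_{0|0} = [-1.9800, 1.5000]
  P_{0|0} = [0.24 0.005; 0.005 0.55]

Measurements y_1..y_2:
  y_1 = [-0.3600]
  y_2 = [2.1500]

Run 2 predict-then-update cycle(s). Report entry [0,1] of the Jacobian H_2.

step 1: x^-=[-1.8000, 1.5000]  P^-=[0.4891 0.0650; 0.0650 0.6100]  H_jac=[-0.7682 0.6402]  S=[0.6447]  K=[-0.5183; 0.5283]  nu=[-2.7031]  x^+=[-0.3991, 0.0721]  P^+=[0.3159 0.2415; 0.2415 0.4301]
step 2: x^-=[-0.3904, 0.0721]  P^-=[0.6201 0.2871; 0.2871 0.4901]  H_jac=[-0.9834 0.1816]  S=[0.6833]  K=[-0.8162; -0.2830]  nu=[1.7530]  x^+=[-1.8211, -0.4240]  P^+=[0.1650 0.1293; 0.1293 0.4354]

H_jac[0,1] = 0.1816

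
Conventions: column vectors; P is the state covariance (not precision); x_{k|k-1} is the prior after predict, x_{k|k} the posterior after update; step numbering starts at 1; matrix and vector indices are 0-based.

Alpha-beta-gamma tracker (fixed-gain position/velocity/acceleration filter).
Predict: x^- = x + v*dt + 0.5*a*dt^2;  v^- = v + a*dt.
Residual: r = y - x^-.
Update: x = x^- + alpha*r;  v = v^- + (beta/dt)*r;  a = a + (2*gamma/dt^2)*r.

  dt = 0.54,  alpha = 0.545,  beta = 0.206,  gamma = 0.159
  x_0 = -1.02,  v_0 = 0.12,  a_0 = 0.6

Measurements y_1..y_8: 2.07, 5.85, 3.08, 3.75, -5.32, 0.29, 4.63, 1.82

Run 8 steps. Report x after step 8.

x_post = -3.6378

step 1: x_pred=-0.8677  r=2.9377  x^+=0.7333  v^+=1.5647  a^+=3.8037
step 2: x_pred=2.1328  r=3.7172  x^+=4.1587  v^+=5.0367  a^+=7.8574
step 3: x_pred=8.0241  r=-4.9441  x^+=5.3296  v^+=7.3936  a^+=2.4656
step 4: x_pred=9.6816  r=-5.9316  x^+=6.4489  v^+=6.4622  a^+=-4.0030
step 5: x_pred=9.3549  r=-14.6749  x^+=1.3571  v^+=-1.2976  a^+=-20.0064
step 6: x_pred=-2.2606  r=2.5506  x^+=-0.8705  v^+=-11.1280  a^+=-17.2250
step 7: x_pred=-9.3910  r=14.0210  x^+=-1.7496  v^+=-15.0807  a^+=-1.9345
step 8: x_pred=-10.1752  r=11.9952  x^+=-3.6378  v^+=-11.5494  a^+=11.1467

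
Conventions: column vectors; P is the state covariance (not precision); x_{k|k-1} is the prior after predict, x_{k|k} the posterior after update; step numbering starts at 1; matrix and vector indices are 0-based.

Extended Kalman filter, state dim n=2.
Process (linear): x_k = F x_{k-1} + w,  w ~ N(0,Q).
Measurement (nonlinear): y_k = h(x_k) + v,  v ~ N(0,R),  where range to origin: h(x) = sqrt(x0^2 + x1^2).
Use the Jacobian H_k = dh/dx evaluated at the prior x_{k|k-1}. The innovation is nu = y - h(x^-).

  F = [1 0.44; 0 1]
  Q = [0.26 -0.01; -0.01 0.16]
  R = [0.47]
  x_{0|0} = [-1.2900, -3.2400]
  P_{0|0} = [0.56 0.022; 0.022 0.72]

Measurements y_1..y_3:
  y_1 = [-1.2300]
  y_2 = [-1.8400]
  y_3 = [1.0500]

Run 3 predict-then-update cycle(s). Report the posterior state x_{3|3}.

x_post = [0.7024, 0.7885]

step 1: x^-=[-2.7156, -3.2400]  P^-=[0.9788 0.3288; 0.3288 0.8800]  H_jac=[-0.6424 -0.7664]  S=[1.7145]  K=[-0.5137; -0.5166]  nu=[-5.4575]  x^+=[0.0878, -0.4208]  P^+=[0.5263 -0.1261; -0.1261 0.4225]
step 2: x^-=[-0.0973, -0.4208]  P^-=[0.7571 0.0498; 0.0498 0.5825]  H_jac=[-0.2253 -0.9743]  S=[1.0832]  K=[-0.2022; -0.5343]  nu=[-2.2719]  x^+=[0.3622, 0.7930]  P^+=[0.7128 -0.0673; -0.0673 0.2733]
step 3: x^-=[0.7111, 0.7930]  P^-=[0.9665 0.0430; 0.0430 0.4333]  H_jac=[0.6676 0.7445]  S=[1.1837]  K=[0.5722; 0.2968]  nu=[-0.0151]  x^+=[0.7024, 0.7885]  P^+=[0.5790 -0.1580; -0.1580 0.3290]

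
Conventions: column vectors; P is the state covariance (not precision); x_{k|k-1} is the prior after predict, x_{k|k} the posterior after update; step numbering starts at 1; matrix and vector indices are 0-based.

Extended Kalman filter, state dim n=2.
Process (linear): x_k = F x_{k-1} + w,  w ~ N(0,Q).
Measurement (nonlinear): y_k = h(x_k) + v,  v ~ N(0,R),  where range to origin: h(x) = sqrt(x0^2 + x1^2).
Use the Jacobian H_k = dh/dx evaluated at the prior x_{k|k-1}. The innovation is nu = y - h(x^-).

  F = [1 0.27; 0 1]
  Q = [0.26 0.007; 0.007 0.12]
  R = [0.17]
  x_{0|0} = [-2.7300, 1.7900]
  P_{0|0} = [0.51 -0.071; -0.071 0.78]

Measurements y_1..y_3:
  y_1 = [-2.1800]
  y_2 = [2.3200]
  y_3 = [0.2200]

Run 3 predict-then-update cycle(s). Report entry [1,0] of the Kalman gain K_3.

K[1,0] = -0.8963

step 1: x^-=[-2.2467, 1.7900]  P^-=[0.7885 0.1466; 0.1466 0.9000]  H_jac=[-0.7821 0.6231]  S=[0.8589]  K=[-0.6117; 0.5194]  nu=[-5.0526]  x^+=[0.8438, -0.8346]  P^+=[0.4672 0.4195; 0.4195 0.6682]
step 2: x^-=[0.6185, -0.8346]  P^-=[1.0024 0.6069; 0.6069 0.7882]  H_jac=[0.5954 -0.8034]  S=[0.4535]  K=[0.2408; -0.5996]  nu=[1.2813]  x^+=[0.9270, -1.6029]  P^+=[0.9761 0.6724; 0.6724 0.6252]
step 3: x^-=[0.4942, -1.6029]  P^-=[1.6448 0.8482; 0.8482 0.7452]  H_jac=[0.2946 -0.9556]  S=[0.5156]  K=[-0.6321; -0.8963]  nu=[-1.4573]  x^+=[1.4154, -0.2966]  P^+=[1.4388 0.5561; 0.5561 0.3309]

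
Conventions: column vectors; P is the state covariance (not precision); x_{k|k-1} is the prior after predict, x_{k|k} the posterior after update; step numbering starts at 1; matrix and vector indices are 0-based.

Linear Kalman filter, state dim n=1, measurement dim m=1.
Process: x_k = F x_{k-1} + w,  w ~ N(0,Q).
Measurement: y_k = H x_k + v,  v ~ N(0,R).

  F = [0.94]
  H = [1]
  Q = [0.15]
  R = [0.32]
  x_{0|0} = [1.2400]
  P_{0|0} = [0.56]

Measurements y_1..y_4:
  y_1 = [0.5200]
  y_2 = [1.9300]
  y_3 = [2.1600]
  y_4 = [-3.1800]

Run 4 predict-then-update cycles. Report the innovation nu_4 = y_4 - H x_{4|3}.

innov = [-4.7648]

step 1: x^-=[1.1656]  P^-=[0.6448]  S=[0.9648]  K=[0.6683]  nu=[-0.6456]  x^+=[0.7341]  P^+=[0.2139]
step 2: x^-=[0.6901]  P^-=[0.3390]  S=[0.6590]  K=[0.5144]  nu=[1.2399]  x^+=[1.3279]  P^+=[0.1646]
step 3: x^-=[1.2482]  P^-=[0.2954]  S=[0.6154]  K=[0.4801]  nu=[0.9118]  x^+=[1.6859]  P^+=[0.1536]
step 4: x^-=[1.5848]  P^-=[0.2857]  S=[0.6057]  K=[0.4717]  nu=[-4.7648]  x^+=[-0.6629]  P^+=[0.1509]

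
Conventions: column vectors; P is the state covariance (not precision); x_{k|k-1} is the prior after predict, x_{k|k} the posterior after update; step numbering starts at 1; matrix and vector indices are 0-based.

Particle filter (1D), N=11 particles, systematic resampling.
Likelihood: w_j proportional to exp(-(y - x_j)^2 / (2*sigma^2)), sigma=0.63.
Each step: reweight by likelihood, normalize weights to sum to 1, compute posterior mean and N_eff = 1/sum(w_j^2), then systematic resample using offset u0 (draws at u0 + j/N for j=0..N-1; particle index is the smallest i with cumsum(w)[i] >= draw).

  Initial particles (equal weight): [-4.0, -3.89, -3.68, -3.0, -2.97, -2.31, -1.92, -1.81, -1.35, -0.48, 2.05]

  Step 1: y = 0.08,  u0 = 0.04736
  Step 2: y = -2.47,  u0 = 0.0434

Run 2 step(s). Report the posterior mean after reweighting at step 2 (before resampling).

post_mean = -1.1337

step 1: w=[0.0000, 0.0000, 0.0000, 0.0000, 0.0000, 0.0010, 0.0084, 0.0143, 0.0981, 0.8685, 0.0097]  mean=-0.5737  Neff=1.3083  idx=[8, 9, 9, 9, 9, 9, 9, 9, 9, 9, 9]
step 2: w=[0.7514, 0.0249, 0.0249, 0.0249, 0.0249, 0.0249, 0.0249, 0.0249, 0.0249, 0.0249, 0.0249]  mean=-1.1337  Neff=1.7521  idx=[0, 0, 0, 0, 0, 0, 0, 0, 1, 5, 9]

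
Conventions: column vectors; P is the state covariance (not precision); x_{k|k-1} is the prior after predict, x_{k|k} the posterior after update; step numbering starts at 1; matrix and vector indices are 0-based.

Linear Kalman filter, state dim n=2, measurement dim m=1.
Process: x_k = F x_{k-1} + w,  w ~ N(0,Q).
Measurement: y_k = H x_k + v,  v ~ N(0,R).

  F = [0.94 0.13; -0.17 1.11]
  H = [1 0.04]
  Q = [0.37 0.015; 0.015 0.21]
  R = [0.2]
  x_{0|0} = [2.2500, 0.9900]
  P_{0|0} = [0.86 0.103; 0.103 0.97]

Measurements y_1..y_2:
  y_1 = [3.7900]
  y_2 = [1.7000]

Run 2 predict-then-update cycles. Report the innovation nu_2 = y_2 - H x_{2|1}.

step 1: x^-=[2.2437, 0.7164]  P^-=[1.1715 0.1227; 0.1227 1.3911]  S=[1.3835]  K=[0.8503; 0.1289]  nu=[1.5176]  x^+=[3.5341, 0.9121]  P^+=[0.1712 -0.0289; -0.0289 1.3681]
step 2: x^-=[3.4406, 0.4116]  P^-=[0.5373 0.1555; 0.1555 1.9115]  S=[0.7528]  K=[0.7220; 0.3081]  nu=[-1.7571]  x^+=[2.1720, -0.1298]  P^+=[0.1449 -0.0120; -0.0120 1.8401]

innov = [-1.7571]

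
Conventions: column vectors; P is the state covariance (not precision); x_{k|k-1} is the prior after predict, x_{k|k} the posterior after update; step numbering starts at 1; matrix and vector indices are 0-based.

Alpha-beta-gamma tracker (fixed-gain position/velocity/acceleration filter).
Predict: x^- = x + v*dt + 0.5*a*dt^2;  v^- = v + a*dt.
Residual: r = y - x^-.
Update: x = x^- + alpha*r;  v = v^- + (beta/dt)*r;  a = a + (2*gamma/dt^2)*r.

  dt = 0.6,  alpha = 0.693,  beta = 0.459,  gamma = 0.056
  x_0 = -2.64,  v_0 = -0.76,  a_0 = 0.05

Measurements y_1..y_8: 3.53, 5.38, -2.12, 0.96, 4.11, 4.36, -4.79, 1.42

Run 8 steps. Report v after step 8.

v_post = -1.8367

step 1: x_pred=-3.0870  r=6.6170  x^+=1.4986  v^+=4.3320  a^+=2.1086
step 2: x_pred=4.4773  r=0.9027  x^+=5.1029  v^+=6.2877  a^+=2.3895
step 3: x_pred=9.3056  r=-11.4256  x^+=1.3877  v^+=-1.0192  a^+=-1.1652
step 4: x_pred=0.5664  r=0.3936  x^+=0.8392  v^+=-1.4172  a^+=-1.0427
step 5: x_pred=-0.1989  r=4.3089  x^+=2.7872  v^+=1.2534  a^+=0.2978
step 6: x_pred=3.5928  r=0.7672  x^+=4.1245  v^+=2.0190  a^+=0.5365
step 7: x_pred=5.4324  r=-10.2224  x^+=-1.6517  v^+=-5.4793  a^+=-2.6438
step 8: x_pred=-5.4152  r=6.8352  x^+=-0.6784  v^+=-1.8367  a^+=-0.5173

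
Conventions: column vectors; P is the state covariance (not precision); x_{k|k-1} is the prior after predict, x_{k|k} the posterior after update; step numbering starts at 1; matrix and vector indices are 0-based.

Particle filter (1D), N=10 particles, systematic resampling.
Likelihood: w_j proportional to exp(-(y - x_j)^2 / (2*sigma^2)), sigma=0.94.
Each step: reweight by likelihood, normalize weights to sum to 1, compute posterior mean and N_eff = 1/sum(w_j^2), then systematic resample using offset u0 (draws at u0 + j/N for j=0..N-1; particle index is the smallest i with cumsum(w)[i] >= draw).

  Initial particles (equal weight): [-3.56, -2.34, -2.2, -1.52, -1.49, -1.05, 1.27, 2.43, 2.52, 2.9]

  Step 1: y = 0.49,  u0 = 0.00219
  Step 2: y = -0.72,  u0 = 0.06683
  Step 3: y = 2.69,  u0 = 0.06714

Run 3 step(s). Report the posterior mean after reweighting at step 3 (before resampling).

post_mean = 1.2629

step 1: w=[0.0001, 0.0074, 0.0114, 0.0696, 0.0744, 0.1788, 0.4850, 0.0813, 0.0665, 0.0256]  mean=0.6083  Neff=3.4550  idx=[1, 4, 5, 5, 6, 6, 6, 6, 6, 7]
step 2: w=[0.0675, 0.2130, 0.2800, 0.2800, 0.0317, 0.0317, 0.0317, 0.0317, 0.0317, 0.0011]  mean=-0.8595  Neff=4.7220  idx=[0, 1, 1, 2, 2, 3, 3, 3, 4, 7]
step 3: w=[0.0000, 0.0001, 0.0001, 0.0006, 0.0006, 0.0006, 0.0006, 0.0006, 0.4985, 0.4985]  mean=1.2629  Neff=2.0121  idx=[8, 8, 8, 8, 8, 9, 9, 9, 9, 9]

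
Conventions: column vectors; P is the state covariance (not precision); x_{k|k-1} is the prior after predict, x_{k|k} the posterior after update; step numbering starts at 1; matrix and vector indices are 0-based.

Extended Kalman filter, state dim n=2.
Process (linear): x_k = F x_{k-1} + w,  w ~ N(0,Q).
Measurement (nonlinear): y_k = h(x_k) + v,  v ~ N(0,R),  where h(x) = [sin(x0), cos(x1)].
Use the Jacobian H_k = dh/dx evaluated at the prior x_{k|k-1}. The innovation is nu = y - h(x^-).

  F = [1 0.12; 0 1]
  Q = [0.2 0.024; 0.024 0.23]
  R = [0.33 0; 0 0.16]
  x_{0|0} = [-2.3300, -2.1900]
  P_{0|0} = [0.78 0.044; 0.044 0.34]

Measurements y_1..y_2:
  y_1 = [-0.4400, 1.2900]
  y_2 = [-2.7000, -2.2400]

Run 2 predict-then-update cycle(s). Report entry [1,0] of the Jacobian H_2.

step 1: x^-=[-2.5928, -2.1900]  P^-=[0.9955 0.1088; 0.1088 0.5700]  H_jac=[-0.8532 0.0000; 0.0000 0.8143]  S=[1.0546 -0.0756; -0.0756 0.5380]  K=[-0.8016 0.0521; -0.0264 0.8591]  nu=[0.0817, 1.8704]  x^+=[-2.5609, -0.5854]  P^+=[0.3101 0.0102; 0.0102 0.1688]
step 2: x^-=[-2.6311, -0.5854]  P^-=[0.5149 0.0545; 0.0545 0.3988]  H_jac=[-0.8725 0.0000; 0.0000 0.5525]  S=[0.7220 -0.0263; -0.0263 0.2817]  K=[-0.6205 0.0490; -0.0375 0.7786]  nu=[-2.2114, -3.0735]  x^+=[-1.4096, -2.8953]  P^+=[0.2347 0.0142; 0.0142 0.2255]

H_jac[1,0] = 0.0000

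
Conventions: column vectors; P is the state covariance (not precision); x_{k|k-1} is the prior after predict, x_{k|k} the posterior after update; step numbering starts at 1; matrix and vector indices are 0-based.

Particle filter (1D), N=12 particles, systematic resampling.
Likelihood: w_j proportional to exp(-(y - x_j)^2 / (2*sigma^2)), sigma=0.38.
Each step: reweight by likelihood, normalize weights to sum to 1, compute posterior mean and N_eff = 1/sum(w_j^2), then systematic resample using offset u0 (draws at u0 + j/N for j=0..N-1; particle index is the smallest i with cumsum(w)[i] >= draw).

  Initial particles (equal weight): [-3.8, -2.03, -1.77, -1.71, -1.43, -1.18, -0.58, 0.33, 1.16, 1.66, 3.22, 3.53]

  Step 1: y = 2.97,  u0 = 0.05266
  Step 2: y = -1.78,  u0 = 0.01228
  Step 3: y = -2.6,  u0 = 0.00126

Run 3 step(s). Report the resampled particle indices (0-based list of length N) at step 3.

step 1: w=[0.0000, 0.0000, 0.0000, 0.0000, 0.0000, 0.0000, 0.0000, 0.0000, 0.0000, 0.0023, 0.7030, 0.2947]  mean=3.3078  Neff=1.7210  idx=[10, 10, 10, 10, 10, 10, 10, 10, 11, 11, 11, 11]
step 2: w=[0.1250, 0.1250, 0.1250, 0.1250, 0.1250, 0.1250, 0.1250, 0.1250, 0.0000, 0.0000, 0.0000, 0.0000]  mean=3.2200  Neff=8.0001  idx=[0, 0, 1, 2, 2, 3, 4, 4, 5, 6, 6, 7]
step 3: w=[0.0833, 0.0833, 0.0833, 0.0833, 0.0833, 0.0833, 0.0833, 0.0833, 0.0833, 0.0833, 0.0833, 0.0833]  mean=3.2200  Neff=12.0000  idx=[0, 1, 2, 3, 4, 5, 6, 7, 8, 9, 10, 11]

resampled_idx = [0, 1, 2, 3, 4, 5, 6, 7, 8, 9, 10, 11]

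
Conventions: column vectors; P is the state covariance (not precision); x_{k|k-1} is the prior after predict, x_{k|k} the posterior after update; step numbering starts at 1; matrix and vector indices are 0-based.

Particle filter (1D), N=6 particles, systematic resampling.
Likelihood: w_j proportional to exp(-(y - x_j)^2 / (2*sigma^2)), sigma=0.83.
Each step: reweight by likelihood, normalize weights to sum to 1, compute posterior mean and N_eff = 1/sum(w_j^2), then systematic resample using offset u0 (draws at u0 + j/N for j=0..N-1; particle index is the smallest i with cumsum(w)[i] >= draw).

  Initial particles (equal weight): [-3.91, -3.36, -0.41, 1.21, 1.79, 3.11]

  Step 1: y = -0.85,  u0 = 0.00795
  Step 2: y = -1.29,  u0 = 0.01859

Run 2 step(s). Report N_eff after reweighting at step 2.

step 1: w=[0.0012, 0.0111, 0.9316, 0.0493, 0.0068, 0.0000]  mean=-0.3520  Neff=1.1487  idx=[1, 2, 2, 2, 2, 2]
step 2: w=[0.0154, 0.1969, 0.1969, 0.1969, 0.1969, 0.1969]  mean=-0.4555  Neff=5.1514  idx=[1, 1, 2, 3, 4, 5]

N_eff = 5.1514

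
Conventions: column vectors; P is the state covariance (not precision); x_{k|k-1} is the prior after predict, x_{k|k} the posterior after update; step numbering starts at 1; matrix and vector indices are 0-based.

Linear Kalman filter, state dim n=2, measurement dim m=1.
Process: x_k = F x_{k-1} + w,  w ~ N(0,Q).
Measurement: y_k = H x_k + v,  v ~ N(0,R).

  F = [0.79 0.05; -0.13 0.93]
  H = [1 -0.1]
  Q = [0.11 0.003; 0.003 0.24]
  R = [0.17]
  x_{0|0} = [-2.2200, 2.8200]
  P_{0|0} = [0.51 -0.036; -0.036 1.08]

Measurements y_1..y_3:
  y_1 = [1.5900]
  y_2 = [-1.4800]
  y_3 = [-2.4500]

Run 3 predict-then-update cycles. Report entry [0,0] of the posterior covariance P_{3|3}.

step 1: x^-=[-1.6128, 2.9112]  P^-=[0.4281 -0.0254; -0.0254 1.1914]  S=[0.6151]  K=[0.7001; -0.2349]  nu=[3.4939]  x^+=[0.8335, 2.0904]  P^+=[0.1266 0.0758; 0.0758 1.1575]
step 2: x^-=[0.7629, 1.8357]  P^-=[0.1979 0.0990; 0.0990 1.2249]  S=[0.3603]  K=[0.5217; -0.0651]  nu=[-2.0594]  x^+=[-0.3115, 1.9698]  P^+=[0.0998 0.1113; 0.1113 1.2234]
step 3: x^-=[-0.1476, 1.8724]  P^-=[0.1841 0.1307; 0.1307 1.2729]  S=[0.3407]  K=[0.5021; 0.0099]  nu=[-2.1152]  x^+=[-1.2096, 1.8515]  P^+=[0.0982 0.1290; 0.1290 1.2728]

P_post[0,0] = 0.0982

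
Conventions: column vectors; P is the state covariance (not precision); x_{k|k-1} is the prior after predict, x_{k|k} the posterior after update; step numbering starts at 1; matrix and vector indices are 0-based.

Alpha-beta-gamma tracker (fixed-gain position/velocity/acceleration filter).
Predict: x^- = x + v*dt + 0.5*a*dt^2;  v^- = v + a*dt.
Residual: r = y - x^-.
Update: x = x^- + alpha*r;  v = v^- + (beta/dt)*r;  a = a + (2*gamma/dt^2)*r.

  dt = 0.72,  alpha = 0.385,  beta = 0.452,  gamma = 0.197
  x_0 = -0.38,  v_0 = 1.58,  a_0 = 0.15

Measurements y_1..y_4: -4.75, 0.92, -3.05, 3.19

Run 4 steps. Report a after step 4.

a_post = 5.7525

step 1: x_pred=0.7965  r=-5.5465  x^+=-1.3389  v^+=-1.7940  a^+=-4.0655
step 2: x_pred=-3.6843  r=4.6043  x^+=-1.9117  v^+=-1.8306  a^+=-0.5661
step 3: x_pred=-3.3764  r=0.3264  x^+=-3.2508  v^+=-2.0332  a^+=-0.3180
step 4: x_pred=-4.7971  r=7.9871  x^+=-1.7221  v^+=2.7520  a^+=5.7525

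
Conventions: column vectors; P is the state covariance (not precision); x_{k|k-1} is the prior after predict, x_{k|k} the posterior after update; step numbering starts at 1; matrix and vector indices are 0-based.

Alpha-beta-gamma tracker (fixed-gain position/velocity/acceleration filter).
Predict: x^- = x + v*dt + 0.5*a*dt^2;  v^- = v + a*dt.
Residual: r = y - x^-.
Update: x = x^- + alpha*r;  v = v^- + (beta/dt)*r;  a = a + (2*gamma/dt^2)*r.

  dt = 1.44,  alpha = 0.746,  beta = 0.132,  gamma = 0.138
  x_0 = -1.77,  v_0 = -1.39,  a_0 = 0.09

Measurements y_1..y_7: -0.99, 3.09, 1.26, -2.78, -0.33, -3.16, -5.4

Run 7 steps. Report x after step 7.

step 1: x_pred=-3.6783  r=2.6883  x^+=-1.6728  v^+=-1.0140  a^+=0.4478
step 2: x_pred=-2.6687  r=5.7587  x^+=1.6273  v^+=0.1588  a^+=1.2143
step 3: x_pred=3.1149  r=-1.8549  x^+=1.7311  v^+=1.7373  a^+=0.9674
step 4: x_pred=5.2359  r=-8.0159  x^+=-0.7440  v^+=2.3956  a^+=-0.0995
step 5: x_pred=2.6025  r=-2.9325  x^+=0.4149  v^+=1.9835  a^+=-0.4898
step 6: x_pred=2.7632  r=-5.9232  x^+=-1.6555  v^+=0.7351  a^+=-1.2782
step 7: x_pred=-1.9222  r=-3.4778  x^+=-4.5166  v^+=-1.4243  a^+=-1.7411

x_post = -4.5166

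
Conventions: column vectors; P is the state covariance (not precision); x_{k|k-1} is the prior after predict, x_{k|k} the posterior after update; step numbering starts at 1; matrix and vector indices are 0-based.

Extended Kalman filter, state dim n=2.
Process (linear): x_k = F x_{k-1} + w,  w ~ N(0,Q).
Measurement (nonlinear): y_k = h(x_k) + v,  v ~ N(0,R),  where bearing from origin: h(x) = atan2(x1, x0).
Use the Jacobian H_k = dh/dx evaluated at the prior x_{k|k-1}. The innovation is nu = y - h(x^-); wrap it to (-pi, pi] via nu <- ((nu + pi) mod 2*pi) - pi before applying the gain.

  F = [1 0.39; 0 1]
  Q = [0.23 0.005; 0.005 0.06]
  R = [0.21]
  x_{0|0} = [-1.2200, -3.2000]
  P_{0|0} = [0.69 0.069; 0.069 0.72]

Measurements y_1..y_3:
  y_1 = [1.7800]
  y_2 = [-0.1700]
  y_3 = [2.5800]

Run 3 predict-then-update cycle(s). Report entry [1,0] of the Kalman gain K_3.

step 1: x^-=[-2.4680, -3.2000]  P^-=[1.0833 0.3548; 0.3548 0.7800]  H_jac=[0.1959 -0.1511]  S=[0.2484]  K=[0.6387; -0.1947]  nu=[-2.2754]  x^+=[-3.9214, -2.7570]  P^+=[0.9820 0.3857; 0.3857 0.7706]
step 2: x^-=[-4.9966, -2.7570]  P^-=[1.6300 0.6912; 0.6912 0.8306]  H_jac=[0.0847 -0.1534]  S=[0.2233]  K=[0.1431; -0.3087]  nu=[2.4674]  x^+=[-4.6436, -3.5186]  P^+=[1.6255 0.7011; 0.7011 0.8093]
step 3: x^-=[-6.0159, -3.5186]  P^-=[2.5254 1.0217; 1.0217 0.8693]  H_jac=[0.0724 -0.1239]  S=[0.2183]  K=[0.2584; -0.1542]  nu=[-1.0908]  x^+=[-6.2978, -3.3504]  P^+=[2.5108 1.0304; 1.0304 0.8641]

K[1,0] = -0.1542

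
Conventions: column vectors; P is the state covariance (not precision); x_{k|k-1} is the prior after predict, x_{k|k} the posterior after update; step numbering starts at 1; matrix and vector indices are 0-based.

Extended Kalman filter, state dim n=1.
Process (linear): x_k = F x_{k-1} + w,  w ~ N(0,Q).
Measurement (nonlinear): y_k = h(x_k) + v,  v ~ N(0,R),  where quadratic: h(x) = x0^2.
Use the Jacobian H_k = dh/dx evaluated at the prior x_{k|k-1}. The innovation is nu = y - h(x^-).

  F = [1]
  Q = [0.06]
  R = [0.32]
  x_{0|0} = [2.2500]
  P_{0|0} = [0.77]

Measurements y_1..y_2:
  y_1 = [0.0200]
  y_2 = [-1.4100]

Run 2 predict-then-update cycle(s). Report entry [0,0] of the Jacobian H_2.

step 1: x^-=[2.2500]  P^-=[0.8300]  H_jac=[4.5000]  S=[17.1275]  K=[0.2181]  nu=[-5.0425]  x^+=[1.1504]  P^+=[0.0155]
step 2: x^-=[1.1504]  P^-=[0.0755]  H_jac=[2.3008]  S=[0.7197]  K=[0.2414]  nu=[-2.7334]  x^+=[0.4906]  P^+=[0.0336]

H_jac[0,0] = 2.3008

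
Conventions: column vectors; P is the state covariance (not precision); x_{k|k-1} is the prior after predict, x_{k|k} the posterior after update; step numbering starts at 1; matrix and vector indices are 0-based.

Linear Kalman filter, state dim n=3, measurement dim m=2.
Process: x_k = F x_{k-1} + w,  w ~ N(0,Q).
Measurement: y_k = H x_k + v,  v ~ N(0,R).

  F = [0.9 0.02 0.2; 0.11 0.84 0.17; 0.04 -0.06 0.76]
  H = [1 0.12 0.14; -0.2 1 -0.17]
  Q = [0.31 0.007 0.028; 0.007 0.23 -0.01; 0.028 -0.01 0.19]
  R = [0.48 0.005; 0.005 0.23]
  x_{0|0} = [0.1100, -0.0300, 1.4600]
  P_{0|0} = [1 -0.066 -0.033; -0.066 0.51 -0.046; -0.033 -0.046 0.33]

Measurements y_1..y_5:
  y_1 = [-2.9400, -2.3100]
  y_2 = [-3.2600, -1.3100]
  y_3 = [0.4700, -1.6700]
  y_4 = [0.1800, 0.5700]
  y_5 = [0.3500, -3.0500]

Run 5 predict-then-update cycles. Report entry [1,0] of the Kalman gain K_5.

step 1: x^-=[0.3904, 0.2351, 1.1158]  P^-=[1.1188 0.0621 0.0941; 0.0621 0.5849 -0.0223; 0.0941 -0.0223 0.3865]  S=[1.6553 -0.1185; -0.1185 0.8600]  K=[0.6803 -0.1129; 0.1272 0.6876; 0.0798 -0.1133]  nu=[-3.5148, -2.2773]  x^+=[-1.7436, -1.7781, 1.0932]  P^+=[0.3236 0.0393 -0.0170; 0.0393 0.1722 0.0326; -0.0170 0.0326 0.3628]
step 2: x^-=[-1.3861, -1.4996, 0.8678]  P^-=[0.5823 0.0867 0.0809; 0.0867 0.3819 0.0497; 0.0809 0.0497 0.3965]  S=[1.1207 -0.0006; -0.0006 0.6005]  K=[0.5389 -0.0720; 0.1247 0.5930; 0.1270 -0.0564]  nu=[-1.8154, 0.0599]  x^+=[-2.3688, -1.6905, 0.6339]  P^+=[0.2536 0.0372 0.0017; 0.0372 0.1533 0.0520; 0.0017 0.0520 0.3765]
step 3: x^-=[-2.0390, -1.5728, 0.4884]  P^-=[0.5329 0.0849 0.0936; 0.0849 0.3739 0.0659; 0.0936 0.0659 0.4036]  S=[1.0750 0.0059; 0.0059 0.5869]  K=[0.5178 -0.0693; 0.1261 0.5878; 0.1472 -0.0380]  nu=[2.6293, -0.4219]  x^+=[-0.6483, -1.4894, 0.8914]  P^+=[0.2423 0.0369 0.0103; 0.0369 0.1532 0.0586; 0.0103 0.0586 0.3796]
step 4: x^-=[-0.4350, -1.1709, 0.7409]  P^-=[0.5270 0.0863 0.0996; 0.0863 0.3759 0.0711; 0.0996 0.0711 0.4053]  S=[1.0714 0.0080; 0.0080 0.5868]  K=[0.5151 -0.0685; 0.1275 0.5889; 0.1541 -0.0323]  nu=[0.6518, 1.7798]  x^+=[-0.2212, -0.0397, 0.7839]  P^+=[0.2406 0.0372 0.0134; 0.0372 0.1538 0.0605; 0.0134 0.0605 0.3793]
step 5: x^-=[-0.0431, 0.0756, 0.5893]  P^-=[0.5268 0.0872 0.1016; 0.0872 0.3771 0.0725; 0.1016 0.0725 0.4051]  S=[1.0720 0.0089; 0.0089 0.5872]  K=[0.5150 -0.0681; 0.1281 0.5895; 0.1561 -0.0307]  nu=[0.3016, -3.0340]  x^+=[0.3189, -1.6743, 0.7296]  P^+=[0.2403 0.0374 0.0145; 0.0374 0.1541 0.0610; 0.0145 0.0610 0.3786]

K[1,0] = 0.1281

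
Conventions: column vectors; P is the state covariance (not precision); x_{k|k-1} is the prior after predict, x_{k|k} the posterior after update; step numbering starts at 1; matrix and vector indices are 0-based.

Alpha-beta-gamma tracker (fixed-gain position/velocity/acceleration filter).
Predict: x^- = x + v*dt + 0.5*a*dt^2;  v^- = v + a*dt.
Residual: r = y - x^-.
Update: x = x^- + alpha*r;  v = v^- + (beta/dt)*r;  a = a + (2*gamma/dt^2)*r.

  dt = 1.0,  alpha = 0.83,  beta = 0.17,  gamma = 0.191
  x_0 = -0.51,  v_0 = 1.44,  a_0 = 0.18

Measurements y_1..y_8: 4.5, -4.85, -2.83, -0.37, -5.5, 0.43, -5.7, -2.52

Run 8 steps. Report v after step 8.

v_post = 1.6618

step 1: x_pred=1.0200  r=3.4800  x^+=3.9084  v^+=2.2116  a^+=1.5094
step 2: x_pred=6.8747  r=-11.7247  x^+=-2.8568  v^+=1.7278  a^+=-2.9695
step 3: x_pred=-2.6138  r=-0.2162  x^+=-2.7932  v^+=-1.2785  a^+=-3.0521
step 4: x_pred=-5.5977  r=5.2277  x^+=-1.2587  v^+=-3.4418  a^+=-1.0551
step 5: x_pred=-5.2281  r=-0.2719  x^+=-5.4538  v^+=-4.5431  a^+=-1.1590
step 6: x_pred=-10.5764  r=11.0064  x^+=-1.4411  v^+=-3.8310  a^+=3.0455
step 7: x_pred=-3.7493  r=-1.9507  x^+=-5.3684  v^+=-1.1171  a^+=2.3003
step 8: x_pred=-5.3353  r=2.8153  x^+=-2.9986  v^+=1.6618  a^+=3.3758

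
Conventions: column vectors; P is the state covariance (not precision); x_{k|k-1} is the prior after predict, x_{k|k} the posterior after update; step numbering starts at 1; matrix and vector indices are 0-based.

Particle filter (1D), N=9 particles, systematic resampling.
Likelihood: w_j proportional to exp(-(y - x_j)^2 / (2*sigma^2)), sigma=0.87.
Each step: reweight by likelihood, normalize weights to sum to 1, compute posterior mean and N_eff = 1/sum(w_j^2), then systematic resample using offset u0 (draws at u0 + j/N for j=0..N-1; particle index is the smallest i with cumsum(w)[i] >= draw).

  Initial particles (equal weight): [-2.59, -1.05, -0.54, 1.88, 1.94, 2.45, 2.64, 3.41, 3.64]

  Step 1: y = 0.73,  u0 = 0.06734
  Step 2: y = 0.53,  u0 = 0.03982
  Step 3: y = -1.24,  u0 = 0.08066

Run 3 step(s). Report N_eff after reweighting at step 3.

step 1: w=[0.0005, 0.0817, 0.2282, 0.2764, 0.2517, 0.0938, 0.0595, 0.0058, 0.0025]  mean=1.2134  Neff=4.7415  idx=[1, 2, 2, 3, 3, 4, 4, 5, 6]
step 2: w=[0.0798, 0.1948, 0.1948, 0.1245, 0.1245, 0.1116, 0.1116, 0.0364, 0.0219]  mean=0.7540  Neff=7.1422  idx=[0, 1, 1, 2, 3, 4, 4, 5, 6]
step 3: w=[0.3096, 0.2294, 0.2294, 0.2294, 0.0005, 0.0005, 0.0005, 0.0004, 0.0004]  mean=-0.6922  Neff=3.9423  idx=[0, 0, 0, 1, 1, 2, 2, 3, 3]

N_eff = 3.9423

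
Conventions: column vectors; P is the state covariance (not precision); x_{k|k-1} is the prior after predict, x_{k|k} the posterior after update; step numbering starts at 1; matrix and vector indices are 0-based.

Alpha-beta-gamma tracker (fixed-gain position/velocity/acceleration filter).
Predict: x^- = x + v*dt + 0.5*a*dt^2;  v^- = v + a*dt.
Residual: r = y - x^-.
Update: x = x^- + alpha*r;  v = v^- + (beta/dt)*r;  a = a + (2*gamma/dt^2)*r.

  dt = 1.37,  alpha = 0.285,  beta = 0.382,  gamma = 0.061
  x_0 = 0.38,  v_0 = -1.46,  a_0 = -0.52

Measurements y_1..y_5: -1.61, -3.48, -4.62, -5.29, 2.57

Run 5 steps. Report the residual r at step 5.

resid = 11.8796

step 1: x_pred=-2.1082  r=0.4982  x^+=-1.9662  v^+=-2.0335  a^+=-0.4876
step 2: x_pred=-5.2097  r=1.7297  x^+=-4.7167  v^+=-2.2192  a^+=-0.3752
step 3: x_pred=-8.1092  r=3.4892  x^+=-7.1148  v^+=-1.7603  a^+=-0.1484
step 4: x_pred=-9.6657  r=4.3757  x^+=-8.4186  v^+=-0.7436  a^+=0.1360
step 5: x_pred=-9.3096  r=11.8796  x^+=-5.9239  v^+=2.7552  a^+=0.9082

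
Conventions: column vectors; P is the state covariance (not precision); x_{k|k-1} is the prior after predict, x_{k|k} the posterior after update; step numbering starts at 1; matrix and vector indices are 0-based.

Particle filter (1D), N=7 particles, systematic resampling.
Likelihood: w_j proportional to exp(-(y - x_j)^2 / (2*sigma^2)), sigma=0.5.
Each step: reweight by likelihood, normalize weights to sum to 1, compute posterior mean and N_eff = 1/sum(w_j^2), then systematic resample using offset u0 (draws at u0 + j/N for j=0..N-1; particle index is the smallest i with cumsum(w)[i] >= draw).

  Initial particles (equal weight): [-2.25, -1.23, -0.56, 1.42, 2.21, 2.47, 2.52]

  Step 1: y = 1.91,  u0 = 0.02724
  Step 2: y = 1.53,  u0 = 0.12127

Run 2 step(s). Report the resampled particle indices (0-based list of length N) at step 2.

resampled_idx = [0, 0, 1, 1, 2, 3, 6]

step 1: w=[0.0000, 0.0000, 0.0000, 0.2512, 0.3391, 0.2168, 0.1929]  mean=2.1277  Neff=3.8124  idx=[3, 3, 4, 4, 5, 5, 6]
step 2: w=[0.3024, 0.3024, 0.1229, 0.1229, 0.0529, 0.0529, 0.0436]  mean=1.7733  Neff=4.5334  idx=[0, 0, 1, 1, 2, 3, 6]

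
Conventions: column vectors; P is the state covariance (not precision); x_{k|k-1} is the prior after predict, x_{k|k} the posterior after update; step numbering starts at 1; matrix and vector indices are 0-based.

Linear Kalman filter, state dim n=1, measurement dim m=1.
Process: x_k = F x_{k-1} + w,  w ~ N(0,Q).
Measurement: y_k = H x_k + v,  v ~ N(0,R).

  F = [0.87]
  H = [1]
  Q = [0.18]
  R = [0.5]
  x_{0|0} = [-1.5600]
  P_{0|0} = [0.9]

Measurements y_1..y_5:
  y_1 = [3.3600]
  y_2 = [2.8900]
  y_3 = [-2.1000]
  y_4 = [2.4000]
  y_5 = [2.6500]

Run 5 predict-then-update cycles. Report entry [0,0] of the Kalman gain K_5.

step 1: x^-=[-1.3572]  P^-=[0.8612]  S=[1.3612]  K=[0.6327]  nu=[4.7172]  x^+=[1.6273]  P^+=[0.3163]
step 2: x^-=[1.4157]  P^-=[0.4194]  S=[0.9194]  K=[0.4562]  nu=[1.4743]  x^+=[2.0883]  P^+=[0.2281]
step 3: x^-=[1.8168]  P^-=[0.3526]  S=[0.8526]  K=[0.4136]  nu=[-3.9168]  x^+=[0.1969]  P^+=[0.2068]
step 4: x^-=[0.1713]  P^-=[0.3365]  S=[0.8365]  K=[0.4023]  nu=[2.2287]  x^+=[1.0679]  P^+=[0.2011]
step 5: x^-=[0.9290]  P^-=[0.3322]  S=[0.8322]  K=[0.3992]  nu=[1.7210]  x^+=[1.6161]  P^+=[0.1996]

K[0,0] = 0.3992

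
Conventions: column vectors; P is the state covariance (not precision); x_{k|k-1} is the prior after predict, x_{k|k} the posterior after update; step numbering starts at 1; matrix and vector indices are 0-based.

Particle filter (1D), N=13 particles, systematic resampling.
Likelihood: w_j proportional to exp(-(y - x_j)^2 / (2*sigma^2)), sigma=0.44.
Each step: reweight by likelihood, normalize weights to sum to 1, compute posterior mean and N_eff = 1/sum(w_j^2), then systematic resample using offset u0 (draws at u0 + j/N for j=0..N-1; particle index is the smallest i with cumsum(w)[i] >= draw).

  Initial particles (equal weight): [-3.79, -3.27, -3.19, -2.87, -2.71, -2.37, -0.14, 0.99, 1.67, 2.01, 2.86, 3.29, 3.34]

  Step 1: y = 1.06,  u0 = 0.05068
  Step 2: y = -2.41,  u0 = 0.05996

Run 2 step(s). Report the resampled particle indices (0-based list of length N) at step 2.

resampled_idx = [0, 1, 1, 2, 3, 4, 4, 5, 6, 6, 7, 8, 8]

step 1: w=[0.0000, 0.0000, 0.0000, 0.0000, 0.0000, 0.0000, 0.0163, 0.6620, 0.2564, 0.0652, 0.0002, 0.0000, 0.0000]  mean=1.2128  Neff=1.9667  idx=[7, 7, 7, 7, 7, 7, 7, 7, 7, 8, 8, 8, 9]
step 2: w=[0.1111, 0.1111, 0.1111, 0.1111, 0.1111, 0.1111, 0.1111, 0.1111, 0.1111, 0.0000, 0.0000, 0.0000, 0.0000]  mean=0.9900  Neff=9.0000  idx=[0, 1, 1, 2, 3, 4, 4, 5, 6, 6, 7, 8, 8]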